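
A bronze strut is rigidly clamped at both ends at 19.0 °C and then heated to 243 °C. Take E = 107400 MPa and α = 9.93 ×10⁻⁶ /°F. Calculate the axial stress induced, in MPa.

E = 107400 MPa = 107.4 GPa.
α = 9.93×10⁻⁶/°F × 9/5 = 17.9×10⁻⁶/K.
ΔT = 224.0 K. Constrained thermal stress σ = E·α·ΔT = 107.4×10³ MPa × 17.9×10⁻⁶ × 224.0 = 430 MPa (compressive).

430 MPa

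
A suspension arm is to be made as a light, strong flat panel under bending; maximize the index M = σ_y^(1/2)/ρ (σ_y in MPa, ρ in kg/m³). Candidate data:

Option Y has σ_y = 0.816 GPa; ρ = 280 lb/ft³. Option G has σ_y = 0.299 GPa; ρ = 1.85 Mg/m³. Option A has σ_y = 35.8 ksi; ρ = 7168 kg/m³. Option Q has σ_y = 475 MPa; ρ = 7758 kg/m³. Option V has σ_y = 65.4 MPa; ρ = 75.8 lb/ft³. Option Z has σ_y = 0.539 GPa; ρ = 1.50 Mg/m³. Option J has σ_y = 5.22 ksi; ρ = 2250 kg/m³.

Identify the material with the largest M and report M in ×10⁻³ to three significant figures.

Putting every candidate on a common basis:
  option Y: σ_y = 816.0 MPa, ρ = 4485 kg/m³
  option G: σ_y = 299.0 MPa, ρ = 1850 kg/m³
  option A: σ_y = 246.8 MPa, ρ = 7168 kg/m³
  option Q: σ_y = 475.0 MPa, ρ = 7758 kg/m³
  option V: σ_y = 65.40 MPa, ρ = 1214 kg/m³
  option Z: σ_y = 539.0 MPa, ρ = 1500 kg/m³
  option J: σ_y = 35.99 MPa, ρ = 2250 kg/m³
  option Z: M = 15.5×10⁻³
  option G: M = 9.35×10⁻³
  option V: M = 6.66×10⁻³
  option Y: M = 6.37×10⁻³
  option Q: M = 2.81×10⁻³
  option J: M = 2.67×10⁻³
  option A: M = 2.19×10⁻³
The maximum is for option Z.

option Z, M = 15.5×10⁻³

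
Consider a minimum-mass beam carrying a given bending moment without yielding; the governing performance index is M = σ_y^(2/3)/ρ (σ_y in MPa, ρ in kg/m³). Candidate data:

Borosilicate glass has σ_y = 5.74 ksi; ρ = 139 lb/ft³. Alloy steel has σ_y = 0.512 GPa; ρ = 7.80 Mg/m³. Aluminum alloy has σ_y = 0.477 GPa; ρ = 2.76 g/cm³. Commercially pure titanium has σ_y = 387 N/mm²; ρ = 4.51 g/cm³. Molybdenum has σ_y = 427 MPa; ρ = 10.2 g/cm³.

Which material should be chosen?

Convert each candidate to consistent units, then evaluate M:
  borosilicate glass: σ_y = 39.58 MPa, ρ = 2227 kg/m³
  alloy steel: σ_y = 512.0 MPa, ρ = 7800 kg/m³
  aluminum alloy: σ_y = 477.0 MPa, ρ = 2760 kg/m³
  commercially pure titanium: σ_y = 387.0 MPa, ρ = 4510 kg/m³
  molybdenum: σ_y = 427.0 MPa, ρ = 10200 kg/m³
  aluminum alloy: M = 22.1×10⁻³
  commercially pure titanium: M = 11.8×10⁻³
  alloy steel: M = 8.21×10⁻³
  molybdenum: M = 5.56×10⁻³
  borosilicate glass: M = 5.22×10⁻³
Aluminum alloy ranks first.

aluminum alloy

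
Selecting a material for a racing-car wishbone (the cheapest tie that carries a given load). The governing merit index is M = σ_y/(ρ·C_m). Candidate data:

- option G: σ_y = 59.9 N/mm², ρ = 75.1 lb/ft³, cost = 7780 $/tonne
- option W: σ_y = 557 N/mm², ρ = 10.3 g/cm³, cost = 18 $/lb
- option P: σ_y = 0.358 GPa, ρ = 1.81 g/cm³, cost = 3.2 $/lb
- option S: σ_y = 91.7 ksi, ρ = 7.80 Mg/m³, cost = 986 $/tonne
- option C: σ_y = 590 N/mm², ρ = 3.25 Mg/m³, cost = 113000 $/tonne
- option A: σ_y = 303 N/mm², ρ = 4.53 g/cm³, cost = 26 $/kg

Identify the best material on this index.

option S

Convert each candidate to consistent units, then evaluate M:
  option G: σ_y = 59.90 MPa, ρ = 1203 kg/m³, cost = 7.780 $/kg
  option W: σ_y = 557.0 MPa, ρ = 10300 kg/m³, cost = 39.68 $/kg
  option P: σ_y = 358.0 MPa, ρ = 1810 kg/m³, cost = 7.055 $/kg
  option S: σ_y = 632.2 MPa, ρ = 7800 kg/m³, cost = 0.9860 $/kg
  option C: σ_y = 590.0 MPa, ρ = 3250 kg/m³, cost = 113.0 $/kg
  option A: σ_y = 303.0 MPa, ρ = 4530 kg/m³, cost = 26.00 $/kg
  option S: M = 82.2 kN·m per $
  option P: M = 28.0 kN·m per $
  option G: M = 6.40 kN·m per $
  option A: M = 2.57 kN·m per $
  option C: M = 1.61 kN·m per $
  option W: M = 1.36 kN·m per $
Option S ranks first.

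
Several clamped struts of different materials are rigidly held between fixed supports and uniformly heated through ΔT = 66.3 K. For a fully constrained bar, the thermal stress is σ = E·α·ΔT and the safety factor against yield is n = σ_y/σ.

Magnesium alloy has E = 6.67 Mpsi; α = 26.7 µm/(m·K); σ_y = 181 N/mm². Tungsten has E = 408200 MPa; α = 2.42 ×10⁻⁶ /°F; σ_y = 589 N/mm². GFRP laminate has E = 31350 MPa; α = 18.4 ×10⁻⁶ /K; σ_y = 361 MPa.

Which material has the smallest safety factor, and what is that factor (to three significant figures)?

magnesium alloy, n = 2.22

In consistent units (E in GPa, α in ×10⁻⁶/K, σ_y in MPa):
  magnesium alloy: E = 45.99, α = 26.7, σ_y = 181.0 → σ = 81.4 MPa, n = 2.22
  tungsten: E = 408.2, α = 4.36, σ_y = 589.0 → σ = 118 MPa, n = 5.00
  GFRP laminate: E = 31.35, α = 18.4, σ_y = 361.0 → σ = 38.2 MPa, n = 9.44
The minimum is magnesium alloy at n = 2.22.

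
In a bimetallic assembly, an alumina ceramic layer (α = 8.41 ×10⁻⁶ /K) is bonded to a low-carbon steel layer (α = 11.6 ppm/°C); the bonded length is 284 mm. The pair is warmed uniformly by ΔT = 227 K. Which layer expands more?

α(alumina ceramic) = 8.41×10⁻⁶/K vs α(low-carbon steel) = 11.6×10⁻⁶/K.
Higher α expands more for the same ΔT: low-carbon steel.

low-carbon steel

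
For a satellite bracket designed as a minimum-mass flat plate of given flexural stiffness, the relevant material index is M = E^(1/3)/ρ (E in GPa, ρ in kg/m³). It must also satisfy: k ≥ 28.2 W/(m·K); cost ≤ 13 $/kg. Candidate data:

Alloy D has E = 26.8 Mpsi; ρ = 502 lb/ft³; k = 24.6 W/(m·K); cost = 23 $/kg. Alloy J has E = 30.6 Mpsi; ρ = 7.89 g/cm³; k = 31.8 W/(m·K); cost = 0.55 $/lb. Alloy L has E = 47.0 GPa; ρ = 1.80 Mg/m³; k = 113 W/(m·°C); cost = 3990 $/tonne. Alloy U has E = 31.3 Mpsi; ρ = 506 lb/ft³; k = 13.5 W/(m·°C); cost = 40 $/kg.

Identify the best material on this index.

alloy L

Screen on constraints: k ≥ 28.2 W/(m·K); cost ≤ 13 $/kg. Survivors: alloy J, alloy L.
Convert each candidate to consistent units, then evaluate M:
  alloy J: E = 211.0 GPa, ρ = 7890 kg/m³
  alloy L: E = 47.00 GPa, ρ = 1800 kg/m³
  alloy L: M = 2.00×10⁻³
  alloy J: M = 0.755×10⁻³
Alloy L has the largest M.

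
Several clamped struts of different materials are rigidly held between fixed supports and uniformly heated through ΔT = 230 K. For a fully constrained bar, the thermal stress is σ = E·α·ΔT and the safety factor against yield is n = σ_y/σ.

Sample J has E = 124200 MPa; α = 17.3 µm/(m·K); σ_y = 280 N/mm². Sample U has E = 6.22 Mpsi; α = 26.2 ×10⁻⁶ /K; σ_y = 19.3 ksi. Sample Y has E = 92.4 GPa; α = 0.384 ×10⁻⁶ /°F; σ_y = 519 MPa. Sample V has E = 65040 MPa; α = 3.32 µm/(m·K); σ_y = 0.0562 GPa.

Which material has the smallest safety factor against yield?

With everything in SI (GPa, ×10⁻⁶/K, MPa):
  sample J: E = 124.2, α = 17.3, σ_y = 280.0 → σ = 494 MPa, n = 0.567
  sample U: E = 42.89, α = 26.2, σ_y = 133.1 → σ = 258 MPa, n = 0.515
  sample Y: E = 92.40, α = 0.691, σ_y = 519.0 → σ = 14.7 MPa, n = 35.3
  sample V: E = 65.04, α = 3.32, σ_y = 56.20 → σ = 49.7 MPa, n = 1.13
Smallest n: sample U with n = 0.515.

sample U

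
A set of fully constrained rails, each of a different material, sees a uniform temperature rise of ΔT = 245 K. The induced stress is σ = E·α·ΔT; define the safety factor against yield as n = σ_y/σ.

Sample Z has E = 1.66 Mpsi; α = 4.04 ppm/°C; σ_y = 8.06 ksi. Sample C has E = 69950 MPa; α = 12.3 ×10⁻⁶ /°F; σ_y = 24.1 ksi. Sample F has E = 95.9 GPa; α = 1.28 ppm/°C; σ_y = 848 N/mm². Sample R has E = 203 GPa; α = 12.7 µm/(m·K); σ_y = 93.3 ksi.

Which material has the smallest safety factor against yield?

Converting E to GPa, α to ×10⁻⁶/K, σ_y to MPa, then σ and n for each:
  sample Z: E = 11.45, α = 4.04, σ_y = 55.57 → σ = 11.3 MPa, n = 4.91
  sample C: E = 69.95, α = 22.1, σ_y = 166.2 → σ = 379 MPa, n = 0.438
  sample F: E = 95.90, α = 1.28, σ_y = 848.0 → σ = 30.1 MPa, n = 28.2
  sample R: E = 203.0, α = 12.7, σ_y = 643.3 → σ = 632 MPa, n = 1.02
The minimum is sample C at n = 0.438.

sample C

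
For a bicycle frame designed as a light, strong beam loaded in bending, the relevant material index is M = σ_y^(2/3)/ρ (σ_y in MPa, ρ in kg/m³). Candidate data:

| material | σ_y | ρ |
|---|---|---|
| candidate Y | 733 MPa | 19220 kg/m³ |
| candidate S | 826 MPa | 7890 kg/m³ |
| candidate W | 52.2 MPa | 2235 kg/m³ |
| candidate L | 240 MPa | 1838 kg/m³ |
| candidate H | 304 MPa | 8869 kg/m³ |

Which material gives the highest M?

Per-candidate index values:
  candidate L: M = 21.0×10⁻³
  candidate S: M = 11.2×10⁻³
  candidate W: M = 6.25×10⁻³
  candidate H: M = 5.10×10⁻³
  candidate Y: M = 4.23×10⁻³
The maximum is for candidate L.

candidate L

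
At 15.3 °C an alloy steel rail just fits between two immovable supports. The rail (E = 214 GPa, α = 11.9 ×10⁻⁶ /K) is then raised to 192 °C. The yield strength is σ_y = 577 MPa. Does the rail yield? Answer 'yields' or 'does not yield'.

does not yield

ΔT = 176.7 K. Constrained thermal stress σ = E·α·ΔT = 214.0×10³ MPa × 11.9×10⁻⁶ × 176.7 = 450 MPa (compressive).
Compare to σ_y = 577 MPa: σ < σ_y, so it does not yield.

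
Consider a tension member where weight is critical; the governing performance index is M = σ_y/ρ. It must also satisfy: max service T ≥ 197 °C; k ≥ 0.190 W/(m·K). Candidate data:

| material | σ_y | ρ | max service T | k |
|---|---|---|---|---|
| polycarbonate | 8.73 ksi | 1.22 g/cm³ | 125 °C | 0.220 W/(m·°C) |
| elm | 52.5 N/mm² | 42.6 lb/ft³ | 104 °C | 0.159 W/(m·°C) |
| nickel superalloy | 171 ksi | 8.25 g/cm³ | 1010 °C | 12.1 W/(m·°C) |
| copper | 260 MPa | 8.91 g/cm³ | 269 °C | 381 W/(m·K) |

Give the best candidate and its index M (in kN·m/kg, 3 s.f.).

Screen on constraints: max service T ≥ 197 °C; k ≥ 0.190 W/(m·K). Survivors: nickel superalloy, copper.
Putting every candidate on a common basis:
  nickel superalloy: σ_y = 1179 MPa, ρ = 8250 kg/m³
  copper: σ_y = 260.0 MPa, ρ = 8910 kg/m³
  nickel superalloy: M = 143 kN·m/kg
  copper: M = 29.2 kN·m/kg
Nickel superalloy ranks first.

nickel superalloy, M = 143 kN·m/kg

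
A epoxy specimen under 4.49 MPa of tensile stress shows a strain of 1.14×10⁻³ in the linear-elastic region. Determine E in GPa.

3.94 GPa

E = σ/ε = 4.49 MPa / 1.14×10⁻³ = 3939 MPa = 3.94 GPa.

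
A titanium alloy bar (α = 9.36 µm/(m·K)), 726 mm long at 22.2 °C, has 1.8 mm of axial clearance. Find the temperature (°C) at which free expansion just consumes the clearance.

α·L₀·ΔT = 1.8 mm ⇒ ΔT = 1.8 / (9.36×10⁻⁶ × 726.0) = 264.9 K.
T = 22.2 + 264.9 = 287.1 °C.

287 °C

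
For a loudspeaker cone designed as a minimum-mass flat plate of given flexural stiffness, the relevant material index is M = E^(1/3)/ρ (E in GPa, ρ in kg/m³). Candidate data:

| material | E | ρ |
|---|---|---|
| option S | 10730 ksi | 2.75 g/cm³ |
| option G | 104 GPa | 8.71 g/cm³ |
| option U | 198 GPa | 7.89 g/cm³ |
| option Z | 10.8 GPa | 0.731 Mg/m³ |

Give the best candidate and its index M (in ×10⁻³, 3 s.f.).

option Z, M = 3.02×10⁻³

In SI units:
  option S: E = 73.98 GPa, ρ = 2750 kg/m³
  option G: E = 104.0 GPa, ρ = 8710 kg/m³
  option U: E = 198.0 GPa, ρ = 7890 kg/m³
  option Z: E = 10.80 GPa, ρ = 731.0 kg/m³
  option Z: M = 3.02×10⁻³
  option S: M = 1.53×10⁻³
  option U: M = 0.739×10⁻³
  option G: M = 0.540×10⁻³
The maximum is for option Z.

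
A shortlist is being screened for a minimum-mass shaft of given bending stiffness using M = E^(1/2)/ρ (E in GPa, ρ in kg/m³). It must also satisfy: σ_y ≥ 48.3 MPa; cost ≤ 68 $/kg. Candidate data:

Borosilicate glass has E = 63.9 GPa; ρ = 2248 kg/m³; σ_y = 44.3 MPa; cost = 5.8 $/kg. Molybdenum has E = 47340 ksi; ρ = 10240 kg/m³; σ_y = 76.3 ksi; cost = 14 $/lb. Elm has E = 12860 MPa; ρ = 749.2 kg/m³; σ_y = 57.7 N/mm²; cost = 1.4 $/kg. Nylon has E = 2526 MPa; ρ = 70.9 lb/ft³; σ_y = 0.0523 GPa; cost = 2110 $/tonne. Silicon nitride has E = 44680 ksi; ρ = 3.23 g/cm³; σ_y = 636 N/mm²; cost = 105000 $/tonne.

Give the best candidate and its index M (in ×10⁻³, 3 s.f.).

elm, M = 4.79×10⁻³

Screen on constraints: σ_y ≥ 48.3 MPa; cost ≤ 68 $/kg. Survivors: molybdenum, elm, nylon.
Convert each candidate to consistent units, then evaluate M:
  molybdenum: E = 326.4 GPa, ρ = 10240 kg/m³
  elm: E = 12.86 GPa, ρ = 749.2 kg/m³
  nylon: E = 2.526 GPa, ρ = 1136 kg/m³
  elm: M = 4.79×10⁻³
  molybdenum: M = 1.76×10⁻³
  nylon: M = 1.40×10⁻³
Highest index: elm.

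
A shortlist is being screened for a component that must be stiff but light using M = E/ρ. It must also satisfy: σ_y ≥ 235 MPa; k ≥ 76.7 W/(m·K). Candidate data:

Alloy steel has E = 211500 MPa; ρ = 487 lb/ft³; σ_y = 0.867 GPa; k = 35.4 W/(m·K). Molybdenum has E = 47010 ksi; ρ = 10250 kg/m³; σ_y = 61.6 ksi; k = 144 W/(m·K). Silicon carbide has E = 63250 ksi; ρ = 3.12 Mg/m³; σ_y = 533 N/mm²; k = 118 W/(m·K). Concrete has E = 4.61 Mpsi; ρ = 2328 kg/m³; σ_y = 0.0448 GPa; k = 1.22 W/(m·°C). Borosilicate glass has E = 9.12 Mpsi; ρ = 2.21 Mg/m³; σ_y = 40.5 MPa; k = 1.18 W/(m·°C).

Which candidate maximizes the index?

Screen on constraints: σ_y ≥ 235 MPa; k ≥ 76.7 W/(m·K). Survivors: molybdenum, silicon carbide.
Normalizing units and computing the index:
  molybdenum: E = 324.1 GPa, ρ = 10250 kg/m³
  silicon carbide: E = 436.1 GPa, ρ = 3120 kg/m³
  silicon carbide: M = 140 MN·m/kg
  molybdenum: M = 31.6 MN·m/kg
Highest index: silicon carbide.

silicon carbide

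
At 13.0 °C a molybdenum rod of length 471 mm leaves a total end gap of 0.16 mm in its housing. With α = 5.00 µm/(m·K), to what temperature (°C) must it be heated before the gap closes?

α·L₀·ΔT = 0.16 mm ⇒ ΔT = 0.16 / (5.00×10⁻⁶ × 471.0) = 67.94 K.
T = 13.0 + 67.94 = 80.94 °C.

80.9 °C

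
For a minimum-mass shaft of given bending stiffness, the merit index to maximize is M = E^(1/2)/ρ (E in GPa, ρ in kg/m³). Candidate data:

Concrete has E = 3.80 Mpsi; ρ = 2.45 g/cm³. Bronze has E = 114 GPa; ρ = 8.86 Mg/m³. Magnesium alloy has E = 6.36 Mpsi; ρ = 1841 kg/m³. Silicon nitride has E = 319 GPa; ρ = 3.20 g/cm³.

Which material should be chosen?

Putting every candidate on a common basis:
  concrete: E = 26.20 GPa, ρ = 2450 kg/m³
  bronze: E = 114.0 GPa, ρ = 8860 kg/m³
  magnesium alloy: E = 43.85 GPa, ρ = 1841 kg/m³
  silicon nitride: E = 319.0 GPa, ρ = 3200 kg/m³
  silicon nitride: M = 5.58×10⁻³
  magnesium alloy: M = 3.60×10⁻³
  concrete: M = 2.09×10⁻³
  bronze: M = 1.21×10⁻³
Silicon nitride has the largest M.

silicon nitride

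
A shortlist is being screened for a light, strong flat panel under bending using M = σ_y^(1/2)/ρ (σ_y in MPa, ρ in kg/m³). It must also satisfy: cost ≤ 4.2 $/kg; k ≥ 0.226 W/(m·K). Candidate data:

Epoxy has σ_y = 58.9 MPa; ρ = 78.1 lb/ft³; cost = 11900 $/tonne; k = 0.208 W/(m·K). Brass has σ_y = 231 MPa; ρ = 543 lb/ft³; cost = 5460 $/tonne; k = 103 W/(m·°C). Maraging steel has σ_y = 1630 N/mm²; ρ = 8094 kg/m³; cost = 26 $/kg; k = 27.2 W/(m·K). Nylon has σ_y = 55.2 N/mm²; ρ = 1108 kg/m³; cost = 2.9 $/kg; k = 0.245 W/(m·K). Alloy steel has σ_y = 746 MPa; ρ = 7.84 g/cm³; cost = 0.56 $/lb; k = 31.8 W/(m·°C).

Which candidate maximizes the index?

nylon

Screen on constraints: cost ≤ 4.2 $/kg; k ≥ 0.226 W/(m·K). Survivors: nylon, alloy steel.
In SI units:
  nylon: σ_y = 55.20 MPa, ρ = 1108 kg/m³
  alloy steel: σ_y = 746.0 MPa, ρ = 7840 kg/m³
  nylon: M = 6.71×10⁻³
  alloy steel: M = 3.48×10⁻³
Nylon ranks first.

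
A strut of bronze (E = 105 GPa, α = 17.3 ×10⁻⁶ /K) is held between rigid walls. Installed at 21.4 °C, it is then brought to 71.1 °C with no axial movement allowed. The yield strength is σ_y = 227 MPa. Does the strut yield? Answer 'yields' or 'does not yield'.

ΔT = 49.70 K. Constrained thermal stress σ = E·α·ΔT = 105.0×10³ MPa × 17.3×10⁻⁶ × 49.70 = 90.3 MPa (compressive).
Compare to σ_y = 227 MPa: σ < σ_y, so it does not yield.

does not yield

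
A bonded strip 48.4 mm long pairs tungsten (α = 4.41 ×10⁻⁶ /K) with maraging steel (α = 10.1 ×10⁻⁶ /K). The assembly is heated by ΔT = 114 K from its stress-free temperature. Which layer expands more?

α(tungsten) = 4.41×10⁻⁶/K vs α(maraging steel) = 10.1×10⁻⁶/K.
Higher α expands more for the same ΔT: maraging steel.

maraging steel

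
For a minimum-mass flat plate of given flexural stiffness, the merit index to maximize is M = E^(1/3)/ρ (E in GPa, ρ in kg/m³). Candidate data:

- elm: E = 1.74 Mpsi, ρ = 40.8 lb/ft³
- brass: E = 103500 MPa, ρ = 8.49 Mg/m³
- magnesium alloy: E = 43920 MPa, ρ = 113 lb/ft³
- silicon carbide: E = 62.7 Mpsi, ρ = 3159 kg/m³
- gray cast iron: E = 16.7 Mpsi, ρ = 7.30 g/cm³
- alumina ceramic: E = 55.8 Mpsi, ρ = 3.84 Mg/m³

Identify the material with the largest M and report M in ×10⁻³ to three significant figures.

In SI units:
  elm: E = 12.00 GPa, ρ = 653.6 kg/m³
  brass: E = 103.5 GPa, ρ = 8490 kg/m³
  magnesium alloy: E = 43.92 GPa, ρ = 1810 kg/m³
  silicon carbide: E = 432.3 GPa, ρ = 3159 kg/m³
  gray cast iron: E = 115.1 GPa, ρ = 7300 kg/m³
  alumina ceramic: E = 384.7 GPa, ρ = 3840 kg/m³
  elm: M = 3.50×10⁻³
  silicon carbide: M = 2.39×10⁻³
  magnesium alloy: M = 1.95×10⁻³
  alumina ceramic: M = 1.89×10⁻³
  gray cast iron: M = 0.666×10⁻³
  brass: M = 0.553×10⁻³
Elm has the largest M.

elm, M = 3.50×10⁻³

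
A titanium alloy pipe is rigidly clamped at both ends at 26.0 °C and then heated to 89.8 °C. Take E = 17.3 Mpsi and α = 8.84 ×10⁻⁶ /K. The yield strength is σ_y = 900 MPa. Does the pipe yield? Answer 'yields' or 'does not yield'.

does not yield

E = 17.3 Mpsi = 119.3 GPa.
ΔT = 63.80 K. Constrained thermal stress σ = E·α·ΔT = 119.3×10³ MPa × 8.84×10⁻⁶ × 63.80 = 67.3 MPa (compressive).
Compare to σ_y = 900 MPa: σ < σ_y, so it does not yield.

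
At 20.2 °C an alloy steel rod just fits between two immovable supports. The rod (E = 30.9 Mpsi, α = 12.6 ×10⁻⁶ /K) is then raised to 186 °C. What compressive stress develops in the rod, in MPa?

E = 30.9 Mpsi = 213.0 GPa.
ΔT = 165.8 K. Constrained thermal stress σ = E·α·ΔT = 213.0×10³ MPa × 12.6×10⁻⁶ × 165.8 = 445 MPa (compressive).

445 MPa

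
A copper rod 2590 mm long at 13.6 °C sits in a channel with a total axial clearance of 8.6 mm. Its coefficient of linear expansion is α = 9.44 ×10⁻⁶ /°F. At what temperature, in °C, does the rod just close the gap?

209 °C

α = 9.44×10⁻⁶/°F × 9/5 = 17.0×10⁻⁶/K.
α·L₀·ΔT = 8.6 mm ⇒ ΔT = 8.6 / (17.0×10⁻⁶ × 2590.0) = 195.4 K.
T = 13.6 + 195.4 = 209.0 °C.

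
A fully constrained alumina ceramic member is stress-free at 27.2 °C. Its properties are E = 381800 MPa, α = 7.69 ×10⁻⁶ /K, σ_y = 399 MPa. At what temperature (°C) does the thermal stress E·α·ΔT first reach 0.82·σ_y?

139 °C

E = 381800 MPa = 381.8 GPa.
E·α·ΔT = 327.2 MPa ⇒ ΔT = 327.2 / (381.8×10³ × 7.69×10⁻⁶) = 111.4 K.
T = 27.2 + 111.4 = 138.6 °C.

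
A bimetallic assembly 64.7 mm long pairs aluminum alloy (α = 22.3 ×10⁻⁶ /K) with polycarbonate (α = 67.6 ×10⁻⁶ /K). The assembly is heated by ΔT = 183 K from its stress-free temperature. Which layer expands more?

polycarbonate

α(aluminum alloy) = 22.3×10⁻⁶/K vs α(polycarbonate) = 67.6×10⁻⁶/K.
Higher α expands more for the same ΔT: polycarbonate.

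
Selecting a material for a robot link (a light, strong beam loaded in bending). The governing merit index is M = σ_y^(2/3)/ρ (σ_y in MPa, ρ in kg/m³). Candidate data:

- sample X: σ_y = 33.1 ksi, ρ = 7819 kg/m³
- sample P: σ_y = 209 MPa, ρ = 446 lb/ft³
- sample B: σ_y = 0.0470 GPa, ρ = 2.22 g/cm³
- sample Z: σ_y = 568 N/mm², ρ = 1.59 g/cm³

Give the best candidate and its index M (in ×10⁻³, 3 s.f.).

sample Z, M = 43.1×10⁻³

Normalizing units and computing the index:
  sample X: σ_y = 228.2 MPa, ρ = 7819 kg/m³
  sample P: σ_y = 209.0 MPa, ρ = 7144 kg/m³
  sample B: σ_y = 47.00 MPa, ρ = 2220 kg/m³
  sample Z: σ_y = 568.0 MPa, ρ = 1590 kg/m³
  sample Z: M = 43.1×10⁻³
  sample B: M = 5.87×10⁻³
  sample P: M = 4.93×10⁻³
  sample X: M = 4.78×10⁻³
Highest index: sample Z.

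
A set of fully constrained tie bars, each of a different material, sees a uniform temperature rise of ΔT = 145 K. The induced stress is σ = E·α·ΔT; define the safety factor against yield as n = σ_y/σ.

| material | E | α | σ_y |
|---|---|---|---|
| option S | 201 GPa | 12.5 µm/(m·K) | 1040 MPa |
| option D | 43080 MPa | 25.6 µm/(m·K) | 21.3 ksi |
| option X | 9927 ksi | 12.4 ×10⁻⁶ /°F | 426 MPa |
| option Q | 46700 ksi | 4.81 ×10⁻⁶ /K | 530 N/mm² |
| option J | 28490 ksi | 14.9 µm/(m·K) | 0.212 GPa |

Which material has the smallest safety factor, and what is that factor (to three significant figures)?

option J, n = 0.500

Converting E to GPa, α to ×10⁻⁶/K, σ_y to MPa, then σ and n for each:
  option S: E = 201.0, α = 12.5, σ_y = 1040 → σ = 364 MPa, n = 2.85
  option D: E = 43.08, α = 25.6, σ_y = 146.9 → σ = 160 MPa, n = 0.918
  option X: E = 68.44, α = 22.3, σ_y = 426.0 → σ = 222 MPa, n = 1.92
  option Q: E = 322.0, α = 4.81, σ_y = 530.0 → σ = 225 MPa, n = 2.36
  option J: E = 196.4, α = 14.9, σ_y = 212.0 → σ = 424 MPa, n = 0.500
Smallest n: option J with n = 0.500.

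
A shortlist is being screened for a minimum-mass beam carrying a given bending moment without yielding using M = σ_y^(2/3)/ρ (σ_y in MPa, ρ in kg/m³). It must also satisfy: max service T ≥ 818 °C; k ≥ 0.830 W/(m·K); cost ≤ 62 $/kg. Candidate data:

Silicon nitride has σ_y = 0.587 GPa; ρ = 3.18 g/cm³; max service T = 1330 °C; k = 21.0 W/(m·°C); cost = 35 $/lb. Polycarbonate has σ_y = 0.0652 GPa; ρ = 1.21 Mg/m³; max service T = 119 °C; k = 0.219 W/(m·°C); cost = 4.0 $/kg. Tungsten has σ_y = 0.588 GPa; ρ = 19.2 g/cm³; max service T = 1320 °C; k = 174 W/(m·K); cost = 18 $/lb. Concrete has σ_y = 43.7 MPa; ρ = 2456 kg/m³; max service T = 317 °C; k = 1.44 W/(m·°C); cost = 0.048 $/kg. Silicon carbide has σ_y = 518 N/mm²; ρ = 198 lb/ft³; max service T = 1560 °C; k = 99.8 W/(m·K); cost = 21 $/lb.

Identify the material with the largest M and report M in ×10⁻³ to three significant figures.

silicon carbide, M = 20.3×10⁻³

Screen on constraints: max service T ≥ 818 °C; k ≥ 0.830 W/(m·K); cost ≤ 62 $/kg. Survivors: tungsten, silicon carbide.
Convert each candidate to consistent units, then evaluate M:
  tungsten: σ_y = 588.0 MPa, ρ = 19200 kg/m³
  silicon carbide: σ_y = 518.0 MPa, ρ = 3172 kg/m³
  silicon carbide: M = 20.3×10⁻³
  tungsten: M = 3.66×10⁻³
Highest index: silicon carbide.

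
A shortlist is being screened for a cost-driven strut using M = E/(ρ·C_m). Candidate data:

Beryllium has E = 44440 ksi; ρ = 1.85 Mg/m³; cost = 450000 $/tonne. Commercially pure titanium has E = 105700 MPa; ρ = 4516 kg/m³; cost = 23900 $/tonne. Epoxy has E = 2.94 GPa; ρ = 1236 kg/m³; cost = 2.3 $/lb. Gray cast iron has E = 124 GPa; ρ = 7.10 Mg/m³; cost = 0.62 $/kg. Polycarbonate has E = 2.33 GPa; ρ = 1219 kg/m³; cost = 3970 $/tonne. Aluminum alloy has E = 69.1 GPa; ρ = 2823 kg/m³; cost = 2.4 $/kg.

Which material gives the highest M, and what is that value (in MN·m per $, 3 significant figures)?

Convert each candidate to consistent units, then evaluate M:
  beryllium: E = 306.4 GPa, ρ = 1850 kg/m³, cost = 450.0 $/kg
  commercially pure titanium: E = 105.7 GPa, ρ = 4516 kg/m³, cost = 23.90 $/kg
  epoxy: E = 2.940 GPa, ρ = 1236 kg/m³, cost = 5.071 $/kg
  gray cast iron: E = 124.0 GPa, ρ = 7100 kg/m³, cost = 0.6200 $/kg
  polycarbonate: E = 2.330 GPa, ρ = 1219 kg/m³, cost = 3.970 $/kg
  aluminum alloy: E = 69.10 GPa, ρ = 2823 kg/m³, cost = 2.400 $/kg
  gray cast iron: M = 28.2 MN·m per $
  aluminum alloy: M = 10.2 MN·m per $
  commercially pure titanium: M = 0.979 MN·m per $
  polycarbonate: M = 0.481 MN·m per $
  epoxy: M = 0.469 MN·m per $
  beryllium: M = 0.368 MN·m per $
The maximum is for gray cast iron.

gray cast iron, M = 28.2 MN·m per $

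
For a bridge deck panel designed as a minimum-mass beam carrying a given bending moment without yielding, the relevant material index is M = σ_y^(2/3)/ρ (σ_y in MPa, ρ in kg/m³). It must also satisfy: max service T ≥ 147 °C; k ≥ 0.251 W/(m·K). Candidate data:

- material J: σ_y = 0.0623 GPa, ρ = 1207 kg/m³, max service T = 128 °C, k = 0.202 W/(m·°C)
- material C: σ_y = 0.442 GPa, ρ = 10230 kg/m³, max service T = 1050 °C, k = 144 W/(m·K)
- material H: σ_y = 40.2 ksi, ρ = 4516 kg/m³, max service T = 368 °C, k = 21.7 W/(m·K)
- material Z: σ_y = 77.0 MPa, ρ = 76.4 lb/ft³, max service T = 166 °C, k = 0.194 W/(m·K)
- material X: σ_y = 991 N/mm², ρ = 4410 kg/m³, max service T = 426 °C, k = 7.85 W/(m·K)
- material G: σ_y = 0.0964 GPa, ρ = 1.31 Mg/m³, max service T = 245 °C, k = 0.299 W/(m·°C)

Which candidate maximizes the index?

Screen on constraints: max service T ≥ 147 °C; k ≥ 0.251 W/(m·K). Survivors: material C, material H, material X, material G.
Convert each candidate to consistent units, then evaluate M:
  material C: σ_y = 442.0 MPa, ρ = 10230 kg/m³
  material H: σ_y = 277.2 MPa, ρ = 4516 kg/m³
  material X: σ_y = 991.0 MPa, ρ = 4410 kg/m³
  material G: σ_y = 96.40 MPa, ρ = 1310 kg/m³
  material X: M = 22.5×10⁻³
  material G: M = 16.0×10⁻³
  material H: M = 9.41×10⁻³
  material C: M = 5.67×10⁻³
Material X ranks first.

material X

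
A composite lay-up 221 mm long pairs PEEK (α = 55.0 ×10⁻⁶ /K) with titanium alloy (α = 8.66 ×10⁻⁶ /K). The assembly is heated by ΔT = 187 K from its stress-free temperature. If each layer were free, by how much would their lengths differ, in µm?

1920 µm

Δα = |55.0 − 8.66|×10⁻⁶/K = 46.3×10⁻⁶/K.
ΔL_mismatch = Δα·L·ΔT = 46.3×10⁻⁶ × 221.0 mm × 187.0 K = 1920 µm.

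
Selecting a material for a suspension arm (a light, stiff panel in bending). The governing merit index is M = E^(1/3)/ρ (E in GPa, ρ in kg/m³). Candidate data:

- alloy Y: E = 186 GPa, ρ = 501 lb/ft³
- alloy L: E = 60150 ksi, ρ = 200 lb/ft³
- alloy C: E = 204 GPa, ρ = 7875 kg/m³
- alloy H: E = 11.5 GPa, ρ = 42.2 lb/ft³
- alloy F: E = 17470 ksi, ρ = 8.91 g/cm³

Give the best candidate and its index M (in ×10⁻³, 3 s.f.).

Putting every candidate on a common basis:
  alloy Y: E = 186.0 GPa, ρ = 8025 kg/m³
  alloy L: E = 414.7 GPa, ρ = 3204 kg/m³
  alloy C: E = 204.0 GPa, ρ = 7875 kg/m³
  alloy H: E = 11.50 GPa, ρ = 676.0 kg/m³
  alloy F: E = 120.5 GPa, ρ = 8910 kg/m³
  alloy H: M = 3.34×10⁻³
  alloy L: M = 2.33×10⁻³
  alloy C: M = 0.748×10⁻³
  alloy Y: M = 0.711×10⁻³
  alloy F: M = 0.554×10⁻³
Alloy H ranks first.

alloy H, M = 3.34×10⁻³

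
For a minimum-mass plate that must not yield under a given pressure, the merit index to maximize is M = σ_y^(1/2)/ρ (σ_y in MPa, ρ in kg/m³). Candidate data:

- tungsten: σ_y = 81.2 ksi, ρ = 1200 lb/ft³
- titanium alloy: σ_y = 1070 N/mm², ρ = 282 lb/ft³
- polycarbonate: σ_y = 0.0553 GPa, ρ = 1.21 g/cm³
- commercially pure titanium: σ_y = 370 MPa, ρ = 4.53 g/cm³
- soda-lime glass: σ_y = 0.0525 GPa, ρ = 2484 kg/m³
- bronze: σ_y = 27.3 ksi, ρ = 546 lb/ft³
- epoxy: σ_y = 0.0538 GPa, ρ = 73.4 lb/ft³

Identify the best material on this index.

Normalizing units and computing the index:
  tungsten: σ_y = 559.9 MPa, ρ = 19220 kg/m³
  titanium alloy: σ_y = 1070 MPa, ρ = 4517 kg/m³
  polycarbonate: σ_y = 55.30 MPa, ρ = 1210 kg/m³
  commercially pure titanium: σ_y = 370.0 MPa, ρ = 4530 kg/m³
  soda-lime glass: σ_y = 52.50 MPa, ρ = 2484 kg/m³
  bronze: σ_y = 188.2 MPa, ρ = 8746 kg/m³
  epoxy: σ_y = 53.80 MPa, ρ = 1176 kg/m³
  titanium alloy: M = 7.24×10⁻³
  epoxy: M = 6.24×10⁻³
  polycarbonate: M = 6.15×10⁻³
  commercially pure titanium: M = 4.25×10⁻³
  soda-lime glass: M = 2.92×10⁻³
  bronze: M = 1.57×10⁻³
  tungsten: M = 1.23×10⁻³
Titanium alloy has the largest M.

titanium alloy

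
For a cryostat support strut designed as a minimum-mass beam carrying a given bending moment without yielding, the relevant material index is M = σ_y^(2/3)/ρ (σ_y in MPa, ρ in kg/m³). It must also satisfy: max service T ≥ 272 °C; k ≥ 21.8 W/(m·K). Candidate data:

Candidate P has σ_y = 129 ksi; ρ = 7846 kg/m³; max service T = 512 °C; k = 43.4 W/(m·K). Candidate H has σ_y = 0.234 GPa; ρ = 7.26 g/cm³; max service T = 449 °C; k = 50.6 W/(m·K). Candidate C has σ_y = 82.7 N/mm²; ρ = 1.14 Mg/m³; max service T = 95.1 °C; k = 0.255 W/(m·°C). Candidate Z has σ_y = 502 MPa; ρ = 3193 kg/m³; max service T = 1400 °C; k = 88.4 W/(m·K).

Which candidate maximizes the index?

Screen on constraints: max service T ≥ 272 °C; k ≥ 21.8 W/(m·K). Survivors: candidate P, candidate H, candidate Z.
Putting every candidate on a common basis:
  candidate P: σ_y = 889.4 MPa, ρ = 7846 kg/m³
  candidate H: σ_y = 234.0 MPa, ρ = 7260 kg/m³
  candidate Z: σ_y = 502.0 MPa, ρ = 3193 kg/m³
  candidate Z: M = 19.8×10⁻³
  candidate P: M = 11.8×10⁻³
  candidate H: M = 5.23×10⁻³
Candidate Z has the largest M.

candidate Z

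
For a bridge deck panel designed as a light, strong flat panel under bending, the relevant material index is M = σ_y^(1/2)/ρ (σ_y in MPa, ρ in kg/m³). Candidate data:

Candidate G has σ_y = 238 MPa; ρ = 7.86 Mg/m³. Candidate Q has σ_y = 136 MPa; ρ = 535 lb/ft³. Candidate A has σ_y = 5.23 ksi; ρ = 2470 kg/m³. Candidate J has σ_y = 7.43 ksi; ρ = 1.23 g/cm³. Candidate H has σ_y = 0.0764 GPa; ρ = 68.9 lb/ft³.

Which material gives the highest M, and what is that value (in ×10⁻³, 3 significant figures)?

After converting to SI:
  candidate G: σ_y = 238.0 MPa, ρ = 7860 kg/m³
  candidate Q: σ_y = 136.0 MPa, ρ = 8570 kg/m³
  candidate A: σ_y = 36.06 MPa, ρ = 2470 kg/m³
  candidate J: σ_y = 51.23 MPa, ρ = 1230 kg/m³
  candidate H: σ_y = 76.40 MPa, ρ = 1104 kg/m³
  candidate H: M = 7.92×10⁻³
  candidate J: M = 5.82×10⁻³
  candidate A: M = 2.43×10⁻³
  candidate G: M = 1.96×10⁻³
  candidate Q: M = 1.36×10⁻³
The maximum is for candidate H.

candidate H, M = 7.92×10⁻³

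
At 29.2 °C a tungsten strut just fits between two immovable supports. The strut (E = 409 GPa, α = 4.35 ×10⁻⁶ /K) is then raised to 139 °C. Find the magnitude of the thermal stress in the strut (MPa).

ΔT = 109.8 K. Constrained thermal stress σ = E·α·ΔT = 409.0×10³ MPa × 4.35×10⁻⁶ × 109.8 = 195 MPa (compressive).

195 MPa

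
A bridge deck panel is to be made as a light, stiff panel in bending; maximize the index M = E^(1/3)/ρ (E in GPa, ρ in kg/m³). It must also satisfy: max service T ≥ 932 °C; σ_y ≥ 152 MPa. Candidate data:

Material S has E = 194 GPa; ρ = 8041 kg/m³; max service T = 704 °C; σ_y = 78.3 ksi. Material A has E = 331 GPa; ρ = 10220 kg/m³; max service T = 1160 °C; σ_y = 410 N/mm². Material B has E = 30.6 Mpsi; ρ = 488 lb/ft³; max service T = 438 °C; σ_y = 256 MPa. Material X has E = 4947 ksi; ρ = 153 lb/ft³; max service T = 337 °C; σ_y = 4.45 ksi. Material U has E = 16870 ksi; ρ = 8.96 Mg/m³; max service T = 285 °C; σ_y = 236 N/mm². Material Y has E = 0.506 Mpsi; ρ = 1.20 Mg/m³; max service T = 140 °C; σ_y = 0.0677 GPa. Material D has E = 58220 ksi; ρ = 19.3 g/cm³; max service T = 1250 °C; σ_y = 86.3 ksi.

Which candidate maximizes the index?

material A

Screen on constraints: max service T ≥ 932 °C; σ_y ≥ 152 MPa. Survivors: material A, material D.
Putting every candidate on a common basis:
  material A: E = 331.0 GPa, ρ = 10220 kg/m³
  material D: E = 401.4 GPa, ρ = 19300 kg/m³
  material A: M = 0.677×10⁻³
  material D: M = 0.382×10⁻³
The maximum is for material A.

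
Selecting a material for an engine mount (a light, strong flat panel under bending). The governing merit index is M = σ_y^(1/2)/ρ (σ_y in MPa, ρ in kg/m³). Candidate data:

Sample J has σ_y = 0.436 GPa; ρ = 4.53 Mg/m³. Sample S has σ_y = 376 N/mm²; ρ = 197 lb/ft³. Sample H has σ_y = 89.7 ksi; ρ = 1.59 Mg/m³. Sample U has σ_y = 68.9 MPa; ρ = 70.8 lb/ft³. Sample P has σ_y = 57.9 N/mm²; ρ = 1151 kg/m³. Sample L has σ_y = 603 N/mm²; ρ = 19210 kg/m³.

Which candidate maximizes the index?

sample H

Putting every candidate on a common basis:
  sample J: σ_y = 436.0 MPa, ρ = 4530 kg/m³
  sample S: σ_y = 376.0 MPa, ρ = 3156 kg/m³
  sample H: σ_y = 618.5 MPa, ρ = 1590 kg/m³
  sample U: σ_y = 68.90 MPa, ρ = 1134 kg/m³
  sample P: σ_y = 57.90 MPa, ρ = 1151 kg/m³
  sample L: σ_y = 603.0 MPa, ρ = 19210 kg/m³
  sample H: M = 15.6×10⁻³
  sample U: M = 7.32×10⁻³
  sample P: M = 6.61×10⁻³
  sample S: M = 6.14×10⁻³
  sample J: M = 4.61×10⁻³
  sample L: M = 1.28×10⁻³
Sample H ranks first.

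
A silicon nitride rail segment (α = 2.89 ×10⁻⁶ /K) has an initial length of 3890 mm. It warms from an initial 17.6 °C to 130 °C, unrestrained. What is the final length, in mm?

3891.3 mm

ΔT = 130 − 17.6 = 112.4 K.
ΔL = α·L₀·ΔT = 2.89×10⁻⁶ × 3890 mm × 112.4 K = 1.26 mm.
L = L₀ + ΔL = 3890 + 1.26 = 3891.3 mm.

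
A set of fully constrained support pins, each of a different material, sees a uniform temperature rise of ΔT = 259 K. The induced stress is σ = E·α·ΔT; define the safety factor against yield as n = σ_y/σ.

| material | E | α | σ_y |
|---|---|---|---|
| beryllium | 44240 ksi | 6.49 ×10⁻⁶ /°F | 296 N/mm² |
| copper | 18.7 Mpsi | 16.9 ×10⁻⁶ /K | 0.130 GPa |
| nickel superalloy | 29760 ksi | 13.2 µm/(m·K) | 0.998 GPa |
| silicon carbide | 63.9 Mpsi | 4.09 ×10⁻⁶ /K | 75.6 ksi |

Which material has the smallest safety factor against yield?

copper

With everything in SI (GPa, ×10⁻⁶/K, MPa):
  beryllium: E = 305.0, α = 11.7, σ_y = 296.0 → σ = 923 MPa, n = 0.321
  copper: E = 128.9, α = 16.9, σ_y = 130.0 → σ = 564 MPa, n = 0.230
  nickel superalloy: E = 205.2, α = 13.2, σ_y = 998.0 → σ = 701 MPa, n = 1.42
  silicon carbide: E = 440.6, α = 4.09, σ_y = 521.2 → σ = 467 MPa, n = 1.12
The minimum is copper at n = 0.230.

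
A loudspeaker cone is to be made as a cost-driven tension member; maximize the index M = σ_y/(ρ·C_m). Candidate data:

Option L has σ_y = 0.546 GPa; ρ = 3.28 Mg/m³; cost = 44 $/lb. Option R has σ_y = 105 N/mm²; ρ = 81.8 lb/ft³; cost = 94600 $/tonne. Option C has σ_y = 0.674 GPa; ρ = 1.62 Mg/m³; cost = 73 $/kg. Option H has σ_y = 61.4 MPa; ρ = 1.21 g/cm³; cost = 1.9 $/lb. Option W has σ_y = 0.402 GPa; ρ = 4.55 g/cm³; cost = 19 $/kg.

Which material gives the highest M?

option H

Convert each candidate to consistent units, then evaluate M:
  option L: σ_y = 546.0 MPa, ρ = 3280 kg/m³, cost = 97.00 $/kg
  option R: σ_y = 105.0 MPa, ρ = 1310 kg/m³, cost = 94.60 $/kg
  option C: σ_y = 674.0 MPa, ρ = 1620 kg/m³, cost = 73.00 $/kg
  option H: σ_y = 61.40 MPa, ρ = 1210 kg/m³, cost = 4.189 $/kg
  option W: σ_y = 402.0 MPa, ρ = 4550 kg/m³, cost = 19.00 $/kg
  option H: M = 12.1 kN·m per $
  option C: M = 5.70 kN·m per $
  option W: M = 4.65 kN·m per $
  option L: M = 1.72 kN·m per $
  option R: M = 0.847 kN·m per $
Option H has the largest M.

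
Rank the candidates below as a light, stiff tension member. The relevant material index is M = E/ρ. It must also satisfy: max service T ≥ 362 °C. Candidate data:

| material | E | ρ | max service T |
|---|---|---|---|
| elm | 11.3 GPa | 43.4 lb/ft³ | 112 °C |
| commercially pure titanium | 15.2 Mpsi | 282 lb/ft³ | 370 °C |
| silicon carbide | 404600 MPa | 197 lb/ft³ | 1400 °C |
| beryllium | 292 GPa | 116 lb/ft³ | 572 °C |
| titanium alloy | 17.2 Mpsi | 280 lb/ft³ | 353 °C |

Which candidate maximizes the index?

Screen on constraints: max service T ≥ 362 °C. Survivors: commercially pure titanium, silicon carbide, beryllium.
In SI units:
  commercially pure titanium: E = 104.8 GPa, ρ = 4517 kg/m³
  silicon carbide: E = 404.6 GPa, ρ = 3156 kg/m³
  beryllium: E = 292.0 GPa, ρ = 1858 kg/m³
  beryllium: M = 157 MN·m/kg
  silicon carbide: M = 128 MN·m/kg
  commercially pure titanium: M = 23.2 MN·m/kg
The maximum is for beryllium.

beryllium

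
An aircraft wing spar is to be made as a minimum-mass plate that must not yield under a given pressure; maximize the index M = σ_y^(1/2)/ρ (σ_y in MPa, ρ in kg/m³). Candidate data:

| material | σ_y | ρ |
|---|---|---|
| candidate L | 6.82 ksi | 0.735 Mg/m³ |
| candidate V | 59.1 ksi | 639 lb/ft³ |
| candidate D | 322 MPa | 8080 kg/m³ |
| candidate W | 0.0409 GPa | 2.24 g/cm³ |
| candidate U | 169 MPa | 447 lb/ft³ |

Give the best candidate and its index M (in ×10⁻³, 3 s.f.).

candidate L, M = 9.33×10⁻³

Convert each candidate to consistent units, then evaluate M:
  candidate L: σ_y = 47.02 MPa, ρ = 735.0 kg/m³
  candidate V: σ_y = 407.5 MPa, ρ = 10240 kg/m³
  candidate D: σ_y = 322.0 MPa, ρ = 8080 kg/m³
  candidate W: σ_y = 40.90 MPa, ρ = 2240 kg/m³
  candidate U: σ_y = 169.0 MPa, ρ = 7160 kg/m³
  candidate L: M = 9.33×10⁻³
  candidate W: M = 2.86×10⁻³
  candidate D: M = 2.22×10⁻³
  candidate V: M = 1.97×10⁻³
  candidate U: M = 1.82×10⁻³
The maximum is for candidate L.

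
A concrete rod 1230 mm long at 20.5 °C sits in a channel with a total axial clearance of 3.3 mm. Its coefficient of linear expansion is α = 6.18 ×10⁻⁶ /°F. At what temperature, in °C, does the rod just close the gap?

262 °C

α = 6.18×10⁻⁶/°F × 9/5 = 11.1×10⁻⁶/K.
α·L₀·ΔT = 3.3 mm ⇒ ΔT = 3.3 / (11.1×10⁻⁶ × 1230.0) = 241.2 K.
T = 20.5 + 241.2 = 261.7 °C.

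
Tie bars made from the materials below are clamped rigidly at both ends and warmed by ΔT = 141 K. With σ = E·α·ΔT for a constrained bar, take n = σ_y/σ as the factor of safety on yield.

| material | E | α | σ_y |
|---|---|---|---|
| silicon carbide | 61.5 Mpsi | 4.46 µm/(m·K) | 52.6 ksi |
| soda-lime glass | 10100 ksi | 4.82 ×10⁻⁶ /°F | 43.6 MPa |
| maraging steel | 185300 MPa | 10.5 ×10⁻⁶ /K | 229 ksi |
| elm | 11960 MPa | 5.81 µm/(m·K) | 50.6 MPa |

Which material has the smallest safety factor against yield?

Converting E to GPa, α to ×10⁻⁶/K, σ_y to MPa, then σ and n for each:
  silicon carbide: E = 424.0, α = 4.46, σ_y = 362.7 → σ = 267 MPa, n = 1.36
  soda-lime glass: E = 69.64, α = 8.68, σ_y = 43.60 → σ = 85.2 MPa, n = 0.512
  maraging steel: E = 185.3, α = 10.5, σ_y = 1579 → σ = 274 MPa, n = 5.76
  elm: E = 11.96, α = 5.81, σ_y = 50.60 → σ = 9.80 MPa, n = 5.16
Smallest n: soda-lime glass with n = 0.512.

soda-lime glass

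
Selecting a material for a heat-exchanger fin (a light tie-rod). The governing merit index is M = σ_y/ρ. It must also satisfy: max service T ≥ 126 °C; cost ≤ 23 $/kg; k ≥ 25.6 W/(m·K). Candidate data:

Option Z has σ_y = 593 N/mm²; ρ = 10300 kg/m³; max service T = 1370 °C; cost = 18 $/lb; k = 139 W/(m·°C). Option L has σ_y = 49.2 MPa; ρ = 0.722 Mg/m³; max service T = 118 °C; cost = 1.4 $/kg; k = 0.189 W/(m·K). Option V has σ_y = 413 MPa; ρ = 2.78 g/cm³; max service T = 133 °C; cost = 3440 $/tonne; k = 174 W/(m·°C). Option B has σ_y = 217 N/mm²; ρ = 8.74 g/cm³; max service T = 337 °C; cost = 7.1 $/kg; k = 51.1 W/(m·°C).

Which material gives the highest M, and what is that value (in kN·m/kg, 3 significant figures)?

option V, M = 149 kN·m/kg

Screen on constraints: max service T ≥ 126 °C; cost ≤ 23 $/kg; k ≥ 25.6 W/(m·K). Survivors: option V, option B.
In SI units:
  option V: σ_y = 413.0 MPa, ρ = 2780 kg/m³
  option B: σ_y = 217.0 MPa, ρ = 8740 kg/m³
  option V: M = 149 kN·m/kg
  option B: M = 24.8 kN·m/kg
Highest index: option V.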